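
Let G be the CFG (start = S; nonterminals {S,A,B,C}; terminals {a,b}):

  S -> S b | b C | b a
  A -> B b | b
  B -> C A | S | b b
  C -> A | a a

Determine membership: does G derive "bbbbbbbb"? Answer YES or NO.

CNF form of G:
  S -> S T0 | T0 C | T0 T1
  A -> B T0 | b
  B -> C A | S T0 | T0 C | T0 T0 | T0 T1
  C -> B T0 | T1 T1 | b
  T0 -> b
  T1 -> a

Fill CYK table bottom-up:
  T[0,0] 'b' = {A,C,T0}  orig:{A,C}
  T[1,1] 'b' = {A,C,T0}  orig:{A,C}
  T[2,2] 'b' = {A,C,T0}  orig:{A,C}
  T[3,3] 'b' = {A,C,T0}  orig:{A,C}
  T[4,4] 'b' = {A,C,T0}  orig:{A,C}
  T[5,5] 'b' = {A,C,T0}  orig:{A,C}
  T[6,6] 'b' = {A,C,T0}  orig:{A,C}
  T[7,7] 'b' = {A,C,T0}  orig:{A,C}
  T[0,1] 'bb' = {B,S}
  T[1,2] 'bb' = {B,S}
  T[2,3] 'bb' = {B,S}
  T[3,4] 'bb' = {B,S}
  T[4,5] 'bb' = {B,S}
  T[5,6] 'bb' = {B,S}
  T[6,7] 'bb' = {B,S}
  T[0,2] 'bbb' = {A,B,C,S}
  T[1,3] 'bbb' = {A,B,C,S}
  T[2,4] 'bbb' = {A,B,C,S}
  T[3,5] 'bbb' = {A,B,C,S}
  T[4,6] 'bbb' = {A,B,C,S}
  T[5,7] 'bbb' = {A,B,C,S}
  T[0,3] 'bbbb' = {A,B,C,S}
  T[1,4] 'bbbb' = {A,B,C,S}
  T[2,5] 'bbbb' = {A,B,C,S}
  T[3,6] 'bbbb' = {A,B,C,S}
  T[4,7] 'bbbb' = {A,B,C,S}
  T[0,4] 'bbbbb' = {A,B,C,S}
  T[1,5] 'bbbbb' = {A,B,C,S}
  T[2,6] 'bbbbb' = {A,B,C,S}
  T[3,7] 'bbbbb' = {A,B,C,S}
  T[0,5] 'bbbbbb' = {A,B,C,S}
  T[1,6] 'bbbbbb' = {A,B,C,S}
  T[2,7] 'bbbbbb' = {A,B,C,S}
  T[0,6] 'bbbbbbb' = {A,B,C,S}
  T[1,7] 'bbbbbbb' = {A,B,C,S}
  T[0,7] 'bbbbbbbb' = {A,B,C,S}

S ∈ T[0,7] ⇒ YES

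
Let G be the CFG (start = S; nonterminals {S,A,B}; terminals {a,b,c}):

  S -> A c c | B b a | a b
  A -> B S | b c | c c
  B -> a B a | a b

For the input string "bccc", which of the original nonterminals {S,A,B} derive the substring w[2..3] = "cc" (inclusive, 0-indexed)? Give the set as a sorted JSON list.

CNF form of G:
  S -> A X4 | B X5 | T2 T0
  A -> B S | T0 T1 | T1 T1
  B -> T2 T0 | T2 X3
  T0 -> b
  T1 -> c
  T2 -> a
  X3 -> B T2
  X4 -> T1 T1
  X5 -> T0 T2

CYK table (by increasing span) — only the sub-triangle for w[2..3]:
  T[2,2] 'c' = {T1}  orig:{}
  T[3,3] 'c' = {T1}  orig:{}
  T[2,3] 'cc' = {A,X4}  orig:{A}

Original NTs in T[2,3] deriving "cc": ["A"]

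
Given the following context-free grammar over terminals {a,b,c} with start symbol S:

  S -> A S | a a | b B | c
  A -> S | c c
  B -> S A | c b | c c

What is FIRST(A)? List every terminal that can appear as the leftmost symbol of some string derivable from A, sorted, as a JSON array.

Compute FIRST by fixpoint:
iter 1:
  A via A→c c: +{c}
  B via B→c b: +{c}
  S via S→A S: +{c}
  S via S→a a: +{a}
  S via S→b B: +{b}
  FIRST[S]={a,b,c}  FIRST[A]={c}  FIRST[B]={c}
iter 2:
  A via A→S: +{a,b}
  B via B→S A: +{a,b}
  FIRST[S]={a,b,c}  FIRST[A]={a,b,c}  FIRST[B]={a,b,c}
iter 3: (stable)
  FIRST[S]={a,b,c}  FIRST[A]={a,b,c}  FIRST[B]={a,b,c}

FIRST(A) = ["a", "b", "c"]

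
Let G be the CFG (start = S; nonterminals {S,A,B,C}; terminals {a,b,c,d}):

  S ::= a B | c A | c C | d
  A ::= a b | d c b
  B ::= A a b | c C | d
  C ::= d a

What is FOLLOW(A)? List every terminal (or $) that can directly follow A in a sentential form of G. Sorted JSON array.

FIRST sets, iterate to fixpoint:
pass 1:
  A via A→a b: +{a}
  A via A→d c b: +{d}
  B via B→A a b: +{a,d}
  B via B→c C: +{c}
  C via C→d a: +{d}
  S via S→a B: +{a}
  S via S→c A: +{c}
  S via S→d: +{d}
  FIRST[S]={a,c,d}  FIRST[A]={a,d}  FIRST[B]={a,c,d}  FIRST[C]={d}
pass 2: (stable)
  FIRST[S]={a,c,d}  FIRST[A]={a,d}  FIRST[B]={a,c,d}  FIRST[C]={d}

Compute FOLLOW by fixpoint:
FOLLOW(S) := {$}
pass 1:
  B→A a b: FOLLOW(A) ⊇ FIRST(a) = {a}; new: +{a}
  S→a B: FOLLOW(B) ⊇ FOLLOW(S) ⊇ {$}; new: +{$}
  S→c A: FOLLOW(A) ⊇ FOLLOW(S) ⊇ {$}; new: +{$}
  S→c C: FOLLOW(C) ⊇ FOLLOW(S) ⊇ {$}; new: +{$}
  S: {$}  A: {$,a}  B: {$}  C: {$}
pass 2: (stable)
  S: {$}  A: {$,a}  B: {$}  C: {$}

FOLLOW(A) = ["$", "a"]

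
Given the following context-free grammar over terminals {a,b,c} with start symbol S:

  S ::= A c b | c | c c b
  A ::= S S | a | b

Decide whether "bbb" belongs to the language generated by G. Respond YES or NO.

Convert to CNF:
  S -> A X2 | T0 X3 | c
  A -> S S | a | b
  T0 -> c
  T1 -> b
  X2 -> T0 T1
  X3 -> T0 T1

CYK table (by increasing span):
  cell(0,0) b: {A,T1}  orig:{A}
  cell(1,1) b: {A,T1}  orig:{A}
  cell(2,2) b: {A,T1}  orig:{A}
  cell(0,1) bb: ∅
  cell(1,2) bb: ∅
  cell(0,2) bbb: ∅

S ∉ T[0,2] ⇒ NO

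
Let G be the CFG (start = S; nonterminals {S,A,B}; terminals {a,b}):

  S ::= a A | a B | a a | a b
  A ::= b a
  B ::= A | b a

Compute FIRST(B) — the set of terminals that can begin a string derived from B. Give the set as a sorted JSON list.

FIRST iteration:
pass 1:
  A via A→b a: +{b}
  B via B→A: +{b}
  S via S→a A: +{a}
  S: {a}  A: {b}  B: {b}
pass 2: (no change)
  S: {a}  A: {b}  B: {b}

FIRST(B) = ["b"]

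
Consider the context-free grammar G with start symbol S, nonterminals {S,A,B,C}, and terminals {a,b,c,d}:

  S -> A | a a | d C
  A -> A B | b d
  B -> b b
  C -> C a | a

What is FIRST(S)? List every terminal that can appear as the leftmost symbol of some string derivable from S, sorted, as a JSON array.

FIRST sets, iterate to fixpoint:
round 1:
  A via A→b d: +{b}
  B via B→b b: +{b}
  C via C→a: +{a}
  S via S→A: +{b}
  S via S→a a: +{a}
  S via S→d C: +{d}
  S: {a,b,d}  A: {b}  B: {b}  C: {a}
round 2: (no change)
  S: {a,b,d}  A: {b}  B: {b}  C: {a}

FIRST(S) = ["a", "b", "d"]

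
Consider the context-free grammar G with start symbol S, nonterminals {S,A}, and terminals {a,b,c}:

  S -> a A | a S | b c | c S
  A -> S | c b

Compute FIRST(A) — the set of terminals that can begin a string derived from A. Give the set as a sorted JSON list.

Compute FIRST by fixpoint:
iter 1:
  A via A→c b: +{c}
  S via S→a A: +{a}
  S via S→b c: +{b}
  S via S→c S: +{c}
  FIRST(S)={a,b,c}  FIRST(A)={c}
iter 2:
  A via A→S: +{a,b}
  FIRST(S)={a,b,c}  FIRST(A)={a,b,c}
iter 3: done
  FIRST(S)={a,b,c}  FIRST(A)={a,b,c}

FIRST(A) = ["a", "b", "c"]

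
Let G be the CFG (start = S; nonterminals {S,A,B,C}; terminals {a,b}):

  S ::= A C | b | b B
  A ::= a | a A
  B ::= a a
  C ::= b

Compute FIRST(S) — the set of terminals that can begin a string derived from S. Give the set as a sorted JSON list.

Compute FIRST by fixpoint:
iter 1:
  A via A→a: +{a}
  B via B→a a: +{a}
  C via C→b: +{b}
  S via S→A C: +{a}
  S via S→b: +{b}
  FIRST(S)={a,b}  FIRST(A)={a}  FIRST(B)={a}  FIRST(C)={b}
iter 2: — fixpoint
  FIRST(S)={a,b}  FIRST(A)={a}  FIRST(B)={a}  FIRST(C)={b}

FIRST(S) = ["a", "b"]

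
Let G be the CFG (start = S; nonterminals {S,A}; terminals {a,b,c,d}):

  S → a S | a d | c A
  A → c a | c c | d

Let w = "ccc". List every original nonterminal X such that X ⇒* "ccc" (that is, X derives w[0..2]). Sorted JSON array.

Convert to CNF:
  S -> T0 A | T1 S | T1 T2
  A -> T0 T0 | T0 T1 | d
  T0 -> c
  T1 -> a
  T2 -> d

CYK fill (cells [i..j] with 0 ≤ i ≤ j ≤ 2 only):
  [0..0]={T0}  "c"  orig:{}
  [1..1]={T0}  "c"  orig:{}
  [2..2]={T0}  "c"  orig:{}
  [0..1]={A}  "cc"
  [1..2]={A}  "cc"
  [0..2]={S}  "ccc"

Original NTs in T[0,2] deriving "ccc": ["S"]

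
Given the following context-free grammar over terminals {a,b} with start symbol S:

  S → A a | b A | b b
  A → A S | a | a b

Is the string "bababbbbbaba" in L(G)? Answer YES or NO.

Convert to CNF:
  S -> A T0 | T1 A | T1 T1
  A -> A S | T0 T1 | a
  T0 -> a
  T1 -> b

Fill CYK table bottom-up:
  T[0,0] 'b' = {T1}  orig:{}
  T[1,1] 'a' = {A,T0}  orig:{A}
  T[2,2] 'b' = {T1}  orig:{}
  T[3,3] 'a' = {A,T0}  orig:{A}
  T[4,4] 'b' = {T1}  orig:{}
  T[5,5] 'b' = {T1}  orig:{}
  T[6,6] 'b' = {T1}  orig:{}
  T[7,7] 'b' = {T1}  orig:{}
  T[8,8] 'b' = {T1}  orig:{}
  T[9,9] 'a' = {A,T0}  orig:{A}
  T[10,10] 'b' = {T1}  orig:{}
  T[11,11] 'a' = {A,T0}  orig:{A}
  T[0,1] 'ba' = {S}
  T[1,2] 'ab' = {A}
  T[2,3] 'ba' = {S}
  T[3,4] 'ab' = {A}
  T[4,5] 'bb' = {S}
  T[5,6] 'bb' = {S}
  T[6,7] 'bb' = {S}
  T[7,8] 'bb' = {S}
  T[8,9] 'ba' = {S}
  T[9,10] 'ab' = {A}
  T[10,11] 'ba' = {S}
  T[0,2] 'bab' = {S}
  T[1,3] 'aba' = {A,S}
  T[2,4] 'bab' = {S}
  T[3,5] 'abb' = {A}
  T[4,6] 'bbb' = ∅
  T[5,7] 'bbb' = ∅
  T[6,8] 'bbb' = ∅
  T[7,9] 'bba' = ∅
  T[8,10] 'bab' = {S}
  T[9,11] 'aba' = {A,S}
  T[0,3] 'baba' = {S}
  T[1,4] 'abab' = {A}
  T[2,5] 'babb' = {S}
  T[3,6] 'abbb' = {A}
  T[4,7] 'bbbb' = ∅
  T[5,8] 'bbbb' = ∅
  T[6,9] 'bbba' = ∅
  T[7,10] 'bbab' = ∅
  T[8,11] 'baba' = {S}
  T[0,4] 'babab' = {S}
  T[1,5] 'ababb' = {A}
  T[2,6] 'babbb' = {S}
  T[3,7] 'abbbb' = {A}
  T[4,8] 'bbbbb' = ∅
  T[5,9] 'bbbba' = ∅
  T[6,10] 'bbbab' = ∅
  T[7,11] 'bbaba' = ∅
  T[0,5] 'bababb' = {S}
  T[1,6] 'ababbb' = {A}
  T[2,7] 'babbbb' = {S}
  T[3,8] 'abbbbb' = {A}
  T[4,9] 'bbbbba' = ∅
  T[5,10] 'bbbbab' = ∅
  T[6,11] 'bbbaba' = ∅
  T[0,6] 'bababbb' = {S}
  T[1,7] 'ababbbb' = {A}
  T[2,8] 'babbbbb' = {S}
  T[3,9] 'abbbbba' = {A,S}
  T[4,10] 'bbbbbab' = ∅
  T[5,11] 'bbbbaba' = ∅
  T[0,7] 'bababbbb' = {S}
  T[1,8] 'ababbbbb' = {A}
  T[2,9] 'babbbbba' = {S}
  T[3,10] 'abbbbbab' = {A}
  T[4,11] 'bbbbbaba' = ∅
  T[0,8] 'bababbbbb' = {S}
  T[1,9] 'ababbbbba' = {A,S}
  T[2,10] 'babbbbbab' = {S}
  T[3,11] 'abbbbbaba' = {A,S}
  T[0,9] 'bababbbbba' = {S}
  T[1,10] 'ababbbbbab' = {A}
  T[2,11] 'babbbbbaba' = {S}
  T[0,10] 'bababbbbbab' = {S}
  T[1,11] 'ababbbbbaba' = {A,S}
  T[0,11] 'bababbbbbaba' = {S}

S ∈ T[0,11] ⇒ YES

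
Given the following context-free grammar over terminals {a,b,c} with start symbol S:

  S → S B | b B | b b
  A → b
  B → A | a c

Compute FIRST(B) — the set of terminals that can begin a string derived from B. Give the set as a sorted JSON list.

FIRST iteration:
iter 1:
  A via A→b: +{b}
  B via B→A: +{b}
  B via B→a c: +{a}
  S via S→b B: +{b}
  FIRST(S)={b}  FIRST(A)={b}  FIRST(B)={a,b}
iter 2: (stable)
  FIRST(S)={b}  FIRST(A)={b}  FIRST(B)={a,b}

FIRST(B) = ["a", "b"]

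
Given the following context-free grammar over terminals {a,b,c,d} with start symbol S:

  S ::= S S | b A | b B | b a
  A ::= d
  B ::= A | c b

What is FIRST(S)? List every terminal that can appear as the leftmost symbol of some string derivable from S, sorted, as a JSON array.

FIRST iteration:
round 1:
  A via A→d: +{d}
  B via B→A: +{d}
  B via B→c b: +{c}
  S via S→b A: +{b}
  S: {b}  A: {d}  B: {c,d}
round 2: — fixpoint
  S: {b}  A: {d}  B: {c,d}

FIRST(S) = ["b"]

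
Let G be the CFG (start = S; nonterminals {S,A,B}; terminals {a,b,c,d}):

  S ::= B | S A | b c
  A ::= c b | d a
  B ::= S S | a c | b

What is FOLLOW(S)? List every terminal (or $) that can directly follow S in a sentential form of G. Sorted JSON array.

Compute FIRST by fixpoint:
round 1:
  A via A→c b: +{c}
  A via A→d a: +{d}
  B via B→a c: +{a}
  B via B→b: +{b}
  S via S→B: +{a,b}
  S: {a,b}  A: {c,d}  B: {a,b}
round 2: (no change)
  S: {a,b}  A: {c,d}  B: {a,b}

FOLLOW iteration:
seed FOLLOW(S) with $
pass 1:
  B→S S: FOLLOW(S) ⊇ FIRST(S) = {a,b}; new: +{a,b}
  S→B: FOLLOW(B) ⊇ FOLLOW(S) ⊇ {$,a,b}; new: +{$,a,b}
  S→S A: FOLLOW(S) ⊇ FIRST(A) = {c,d}; new: +{c,d}
  S→S A: FOLLOW(A) ⊇ FOLLOW(S) ⊇ {$,a,b,c,d}; new: +{$,a,b,c,d}
  S: {$,a,b,c,d}  A: {$,a,b,c,d}  B: {$,a,b}
pass 2:
  S→B: FOLLOW(B) ⊇ FOLLOW(S) ⊇ {$,a,b,c,d}; new: +{c,d}
  S: {$,a,b,c,d}  A: {$,a,b,c,d}  B: {$,a,b,c,d}
pass 3: (no change)
  S: {$,a,b,c,d}  A: {$,a,b,c,d}  B: {$,a,b,c,d}

FOLLOW(S) = ["$", "a", "b", "c", "d"]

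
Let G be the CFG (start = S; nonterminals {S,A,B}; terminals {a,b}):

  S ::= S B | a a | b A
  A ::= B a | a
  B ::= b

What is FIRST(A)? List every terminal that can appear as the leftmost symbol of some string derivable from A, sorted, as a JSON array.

Compute FIRST by fixpoint:
[1]
  A via A→a: +{a}
  B via B→b: +{b}
  S via S→a a: +{a}
  S via S→b A: +{b}
  FIRST(S)={a,b}  FIRST(A)={a}  FIRST(B)={b}
[2]
  A via A→B a: +{b}
  FIRST(S)={a,b}  FIRST(A)={a,b}  FIRST(B)={b}
[3] done
  FIRST(S)={a,b}  FIRST(A)={a,b}  FIRST(B)={b}

FIRST(A) = ["a", "b"]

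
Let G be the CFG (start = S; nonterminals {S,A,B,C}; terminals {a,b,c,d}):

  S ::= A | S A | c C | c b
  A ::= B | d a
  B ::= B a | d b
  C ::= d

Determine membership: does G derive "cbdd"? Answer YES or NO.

CNF form of G:
  S -> B T0 | S A | T1 T0 | T1 T2 | T3 C | T3 T2
  A -> B T0 | T1 T0 | T1 T2
  B -> B T0 | T1 T2
  C -> d
  T0 -> a
  T1 -> d
  T2 -> b
  T3 -> c

Fill CYK table bottom-up:
  [0..0]={T3}  "c"  orig:{}
  [1..1]={T2}  "b"  orig:{}
  [2..2]={C,T1}  "d"  orig:{C}
  [3..3]={C,T1}  "d"  orig:{C}
  [0..1]={S}  "cb"
  [1..2]=∅  "bd"
  [2..3]=∅  "dd"
  [0..2]=∅  "cbd"
  [1..3]=∅  "bdd"
  [0..3]=∅  "cbdd"

S ∉ T[0,3] ⇒ NO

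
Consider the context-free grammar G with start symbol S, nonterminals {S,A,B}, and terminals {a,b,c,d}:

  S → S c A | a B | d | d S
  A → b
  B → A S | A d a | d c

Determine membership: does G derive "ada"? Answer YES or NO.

CNF form of G:
  S -> S X4 | T0 S | T1 B | d
  A -> b
  B -> A S | A X3 | T0 T2
  T0 -> d
  T1 -> a
  T2 -> c
  X3 -> T0 T1
  X4 -> T2 A

CYK fill:
  T[0,0] 'a' = {T1}  orig:{}
  T[1,1] 'd' = {S,T0}  orig:{S}
  T[2,2] 'a' = {T1}  orig:{}
  T[0,1] 'ad' = ∅
  T[1,2] 'da' = {X3}  orig:{}
  T[0,2] 'ada' = ∅

S ∉ T[0,2] ⇒ NO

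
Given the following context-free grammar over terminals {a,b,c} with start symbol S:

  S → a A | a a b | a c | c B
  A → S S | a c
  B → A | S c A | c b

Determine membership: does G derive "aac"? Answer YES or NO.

Convert to CNF:
  S -> T0 A | T0 T1 | T0 X4 | T1 B
  A -> S S | T0 T1
  B -> S S | S X3 | T0 T1 | T1 T2
  T0 -> a
  T1 -> c
  T2 -> b
  X3 -> T1 A
  X4 -> T0 T2

CYK table (by increasing span):
  cell(0,0) a: {T0}  orig:{}
  cell(1,1) a: {T0}  orig:{}
  cell(2,2) c: {T1}  orig:{}
  cell(0,1) aa: ∅
  cell(1,2) ac: {A,B,S}
  cell(0,2) aac: {S}

S ∈ T[0,2] ⇒ YES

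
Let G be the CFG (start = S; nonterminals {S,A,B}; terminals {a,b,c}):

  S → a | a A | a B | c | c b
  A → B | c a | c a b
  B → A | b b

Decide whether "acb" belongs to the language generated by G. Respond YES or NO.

Convert to CNF:
  S -> T1 T0 | T2 A | T2 B | a | c
  A -> T0 T0 | T1 T2 | T1 X3
  B -> T0 T0 | T1 T2 | T1 X4
  T0 -> b
  T1 -> c
  T2 -> a
  X3 -> T2 T0
  X4 -> T2 T0

Fill CYK table bottom-up:
  cell(0,0) a: {S,T2}  orig:{S}
  cell(1,1) c: {S,T1}  orig:{S}
  cell(2,2) b: {T0}  orig:{}
  cell(0,1) ac: ∅
  cell(1,2) cb: {S}
  cell(0,2) acb: ∅

S ∉ T[0,2] ⇒ NO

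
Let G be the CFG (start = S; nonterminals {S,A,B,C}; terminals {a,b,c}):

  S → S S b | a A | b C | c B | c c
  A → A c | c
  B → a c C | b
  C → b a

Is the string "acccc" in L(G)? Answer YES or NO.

Convert to CNF:
  S -> S X4 | T0 B | T0 T0 | T1 A | T2 C
  A -> A T0 | c
  B -> T1 X3 | b
  C -> T2 T1
  T0 -> c
  T1 -> a
  T2 -> b
  X3 -> T0 C
  X4 -> S T2

Fill CYK table bottom-up:
  T[0,0] 'a' = {T1}  orig:{}
  T[1,1] 'c' = {A,T0}  orig:{A}
  T[2,2] 'c' = {A,T0}  orig:{A}
  T[3,3] 'c' = {A,T0}  orig:{A}
  T[4,4] 'c' = {A,T0}  orig:{A}
  T[0,1] 'ac' = {S}
  T[1,2] 'cc' = {A,S}
  T[2,3] 'cc' = {A,S}
  T[3,4] 'cc' = {A,S}
  T[0,2] 'acc' = {S}
  T[1,3] 'ccc' = {A}
  T[2,4] 'ccc' = {A}
  T[0,3] 'accc' = {S}
  T[1,4] 'cccc' = {A}
  T[0,4] 'acccc' = {S}

S ∈ T[0,4] ⇒ YES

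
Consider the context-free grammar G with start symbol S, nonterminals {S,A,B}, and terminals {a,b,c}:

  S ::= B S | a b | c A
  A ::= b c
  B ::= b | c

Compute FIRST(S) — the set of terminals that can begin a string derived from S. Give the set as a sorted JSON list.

FIRST iteration:
iter 1:
  A via A→b c: +{b}
  B via B→b: +{b}
  B via B→c: +{c}
  S via S→B S: +{b,c}
  S via S→a b: +{a}
  S: {a,b,c}  A: {b}  B: {b,c}
iter 2: (no change)
  S: {a,b,c}  A: {b}  B: {b,c}

FIRST(S) = ["a", "b", "c"]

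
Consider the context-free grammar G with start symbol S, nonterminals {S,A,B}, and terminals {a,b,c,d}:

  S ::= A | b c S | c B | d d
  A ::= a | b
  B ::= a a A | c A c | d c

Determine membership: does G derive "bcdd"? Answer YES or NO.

CNF form of G:
  S -> T1 B | T2 T2 | T3 X6 | a | b
  A -> a | b
  B -> T0 X4 | T1 X5 | T2 T1
  T0 -> a
  T1 -> c
  T2 -> d
  T3 -> b
  X4 -> T0 A
  X5 -> A T1
  X6 -> T1 S

CYK fill:
  [0..0]={A,S,T3}  "b"  orig:{A,S}
  [1..1]={T1}  "c"  orig:{}
  [2..2]={T2}  "d"  orig:{}
  [3..3]={T2}  "d"  orig:{}
  [0..1]={X5}  "bc"  orig:{}
  [1..2]=∅  "cd"
  [2..3]={S}  "dd"
  [0..2]=∅  "bcd"
  [1..3]={X6}  "cdd"  orig:{}
  [0..3]={S}  "bcdd"

S ∈ T[0,3] ⇒ YES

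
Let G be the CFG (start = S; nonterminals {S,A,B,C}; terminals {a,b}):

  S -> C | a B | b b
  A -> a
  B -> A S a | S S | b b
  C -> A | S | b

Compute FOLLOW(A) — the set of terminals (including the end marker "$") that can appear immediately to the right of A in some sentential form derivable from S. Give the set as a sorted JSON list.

Compute FIRST by fixpoint:
round 1:
  A via A→a: +{a}
  B via B→A S a: +{a}
  B via B→b b: +{b}
  C via C→A: +{a}
  C via C→b: +{b}
  S via S→C: +{a,b}
  FIRST(S)={a,b}  FIRST(A)={a}  FIRST(B)={a,b}  FIRST(C)={a,b}
round 2: (no change)
  FIRST(S)={a,b}  FIRST(A)={a}  FIRST(B)={a,b}  FIRST(C)={a,b}

FOLLOW sets:
initialize: $ ∈ FOLLOW(S)
iter 1:
  B→A S a: FOLLOW(A) ⊇ FIRST(S) = {a,b}; new: +{a,b}
  B→A S a: FOLLOW(S) ⊇ FIRST(a) = {a}; new: +{a}
  B→S S: FOLLOW(S) ⊇ FIRST(S) = {a,b}; new: +{b}
  S→C: FOLLOW(C) ⊇ FOLLOW(S) ⊇ {$,a,b}; new: +{$,a,b}
  S→a B: FOLLOW(B) ⊇ FOLLOW(S) ⊇ {$,a,b}; new: +{$,a,b}
  FOLLOW(S)={$,a,b}  FOLLOW(A)={a,b}  FOLLOW(B)={$,a,b}  FOLLOW(C)={$,a,b}
iter 2:
  C→A: FOLLOW(A) ⊇ FOLLOW(C) ⊇ {$,a,b}; new: +{$}
  FOLLOW(S)={$,a,b}  FOLLOW(A)={$,a,b}  FOLLOW(B)={$,a,b}  FOLLOW(C)={$,a,b}
iter 3: done
  FOLLOW(S)={$,a,b}  FOLLOW(A)={$,a,b}  FOLLOW(B)={$,a,b}  FOLLOW(C)={$,a,b}

FOLLOW(A) = ["$", "a", "b"]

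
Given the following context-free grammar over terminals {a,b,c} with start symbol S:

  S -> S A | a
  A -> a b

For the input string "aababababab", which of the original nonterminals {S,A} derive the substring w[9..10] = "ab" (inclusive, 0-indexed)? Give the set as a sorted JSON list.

Convert to CNF:
  S -> S A | a
  A -> T0 T1
  T0 -> a
  T1 -> b

CYK table (by increasing span) (cells [i..j] with 9 ≤ i ≤ j ≤ 10 only):
  [9..9]={S,T0}  "a"  orig:{S}
  [10..10]={T1}  "b"  orig:{}
  [9..10]={A}  "ab"

Original NTs in T[9,10] deriving "ab": ["A"]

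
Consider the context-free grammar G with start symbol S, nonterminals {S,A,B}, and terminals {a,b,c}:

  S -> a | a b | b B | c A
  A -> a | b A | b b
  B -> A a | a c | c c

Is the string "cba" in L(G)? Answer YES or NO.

Convert to CNF:
  S -> T0 B | T1 T0 | T2 A | a
  A -> T0 A | T0 T0 | a
  B -> A T1 | T1 T2 | T2 T2
  T0 -> b
  T1 -> a
  T2 -> c

Fill CYK table bottom-up:
  T[0,0] 'c' = {T2}  orig:{}
  T[1,1] 'b' = {T0}  orig:{}
  T[2,2] 'a' = {A,S,T1}  orig:{A,S}
  T[0,1] 'cb' = ∅
  T[1,2] 'ba' = {A}
  T[0,2] 'cba' = {S}

S ∈ T[0,2] ⇒ YES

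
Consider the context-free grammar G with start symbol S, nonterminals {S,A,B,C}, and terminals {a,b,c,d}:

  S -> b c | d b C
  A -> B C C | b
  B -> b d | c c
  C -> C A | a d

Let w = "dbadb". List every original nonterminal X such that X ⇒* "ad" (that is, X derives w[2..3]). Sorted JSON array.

CNF form of G:
  S -> T0 T2 | T1 X5
  A -> B X4 | b
  B -> T0 T1 | T2 T2
  C -> C A | T3 T1
  T0 -> b
  T1 -> d
  T2 -> c
  T3 -> a
  X4 -> C C
  X5 -> T0 C

Fill CYK table bottom-up, restricted to cells inside w[2..3]:
  [2..2]={T3}  "a"  orig:{}
  [3..3]={T1}  "d"  orig:{}
  [2..3]={C}  "ad"

Original NTs in T[2,3] deriving "ad": ["C"]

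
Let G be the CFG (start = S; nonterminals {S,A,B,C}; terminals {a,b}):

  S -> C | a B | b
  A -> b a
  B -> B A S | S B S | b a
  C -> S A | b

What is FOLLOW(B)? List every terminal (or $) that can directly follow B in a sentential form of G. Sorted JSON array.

FIRST iteration:
round 1:
  A via A→b a: +{b}
  B via B→b a: +{b}
  C via C→b: +{b}
  S via S→C: +{b}
  S via S→a B: +{a}
  FIRST(S)={a,b}  FIRST(A)={b}  FIRST(B)={b}  FIRST(C)={b}
round 2:
  B via B→S B S: +{a}
  C via C→S A: +{a}
  FIRST(S)={a,b}  FIRST(A)={b}  FIRST(B)={a,b}  FIRST(C)={a,b}
round 3: done
  FIRST(S)={a,b}  FIRST(A)={b}  FIRST(B)={a,b}  FIRST(C)={a,b}

Compute FOLLOW by fixpoint:
FOLLOW(S) := {$}
[1]
  B→B A S: FOLLOW(B) ⊇ FIRST(A) = {b}; new: +{b}
  B→B A S: FOLLOW(A) ⊇ FIRST(S) = {a,b}; new: +{a,b}
  B→B A S: FOLLOW(S) ⊇ FOLLOW(B) ⊇ {b}; new: +{b}
  B→S B S: FOLLOW(S) ⊇ FIRST(B) = {a,b}; new: +{a}
  B→S B S: FOLLOW(B) ⊇ FIRST(S) = {a,b}; new: +{a}
  S→C: FOLLOW(C) ⊇ FOLLOW(S) ⊇ {$,a,b}; new: +{$,a,b}
  S→a B: FOLLOW(B) ⊇ FOLLOW(S) ⊇ {$,a,b}; new: +{$}
  FOLLOW(S)={$,a,b}  FOLLOW(A)={a,b}  FOLLOW(B)={$,a,b}  FOLLOW(C)={$,a,b}
[2]
  C→S A: FOLLOW(A) ⊇ FOLLOW(C) ⊇ {$,a,b}; new: +{$}
  FOLLOW(S)={$,a,b}  FOLLOW(A)={$,a,b}  FOLLOW(B)={$,a,b}  FOLLOW(C)={$,a,b}
[3] — fixpoint
  FOLLOW(S)={$,a,b}  FOLLOW(A)={$,a,b}  FOLLOW(B)={$,a,b}  FOLLOW(C)={$,a,b}

FOLLOW(B) = ["$", "a", "b"]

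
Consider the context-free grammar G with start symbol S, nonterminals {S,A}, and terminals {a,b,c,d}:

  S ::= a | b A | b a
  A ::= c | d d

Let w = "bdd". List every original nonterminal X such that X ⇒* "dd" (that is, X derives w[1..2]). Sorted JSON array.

CNF form of G:
  S -> T1 A | T1 T2 | a
  A -> T0 T0 | c
  T0 -> d
  T1 -> b
  T2 -> a

Fill CYK table bottom-up — only the sub-triangle for w[1..2]:
  T[1,1] 'd' = {T0}  orig:{}
  T[2,2] 'd' = {T0}  orig:{}
  T[1,2] 'dd' = {A}

Original NTs in T[1,2] deriving "dd": ["A"]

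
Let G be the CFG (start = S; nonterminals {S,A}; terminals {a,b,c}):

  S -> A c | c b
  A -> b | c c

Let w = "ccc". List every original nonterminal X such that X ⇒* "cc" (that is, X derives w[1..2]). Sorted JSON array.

CNF form of G:
  S -> A T0 | T0 T1
  A -> T0 T0 | b
  T0 -> c
  T1 -> b

CYK fill (cells [i..j] with 1 ≤ i ≤ j ≤ 2 only):
  T[1,1] 'c' = {T0}  orig:{}
  T[2,2] 'c' = {T0}  orig:{}
  T[1,2] 'cc' = {A}

Original NTs in T[1,2] deriving "cc": ["A"]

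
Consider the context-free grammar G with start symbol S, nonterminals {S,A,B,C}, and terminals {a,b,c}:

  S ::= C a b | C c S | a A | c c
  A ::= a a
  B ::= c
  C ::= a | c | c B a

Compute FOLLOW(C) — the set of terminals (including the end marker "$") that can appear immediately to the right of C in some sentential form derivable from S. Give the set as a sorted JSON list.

FIRST iteration:
[1]
  A via A→a a: +{a}
  B via B→c: +{c}
  C via C→a: +{a}
  C via C→c: +{c}
  S via S→C a b: +{a,c}
  FIRST[S]={a,c}  FIRST[A]={a}  FIRST[B]={c}  FIRST[C]={a,c}
[2] (stable)
  FIRST[S]={a,c}  FIRST[A]={a}  FIRST[B]={c}  FIRST[C]={a,c}

FOLLOW iteration:
seed FOLLOW(S) with $
round 1:
  C→c B a: FOLLOW(B) ⊇ FIRST(a) = {a}; new: +{a}
  S→C a b: FOLLOW(C) ⊇ FIRST(a) = {a}; new: +{a}
  S→C c S: FOLLOW(C) ⊇ FIRST(c) = {c}; new: +{c}
  S→a A: FOLLOW(A) ⊇ FOLLOW(S) ⊇ {$}; new: +{$}
  FOLLOW[S]={$}  FOLLOW[A]={$}  FOLLOW[B]={a}  FOLLOW[C]={a,c}
round 2: done
  FOLLOW[S]={$}  FOLLOW[A]={$}  FOLLOW[B]={a}  FOLLOW[C]={a,c}

FOLLOW(C) = ["a", "c"]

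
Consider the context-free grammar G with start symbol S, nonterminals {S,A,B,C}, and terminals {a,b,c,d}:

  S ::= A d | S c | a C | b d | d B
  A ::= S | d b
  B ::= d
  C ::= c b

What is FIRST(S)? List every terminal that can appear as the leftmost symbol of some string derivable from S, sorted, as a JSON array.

FIRST sets, iterate to fixpoint:
pass 1:
  A via A→d b: +{d}
  B via B→d: +{d}
  C via C→c b: +{c}
  S via S→A d: +{d}
  S via S→a C: +{a}
  S via S→b d: +{b}
  FIRST(S)={a,b,d}  FIRST(A)={d}  FIRST(B)={d}  FIRST(C)={c}
pass 2:
  A via A→S: +{a,b}
  FIRST(S)={a,b,d}  FIRST(A)={a,b,d}  FIRST(B)={d}  FIRST(C)={c}
pass 3: — fixpoint
  FIRST(S)={a,b,d}  FIRST(A)={a,b,d}  FIRST(B)={d}  FIRST(C)={c}

FIRST(S) = ["a", "b", "d"]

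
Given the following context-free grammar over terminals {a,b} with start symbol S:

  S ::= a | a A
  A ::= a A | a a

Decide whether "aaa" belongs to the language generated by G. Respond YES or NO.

Convert to CNF:
  S -> T0 A | a
  A -> T0 A | T0 T0
  T0 -> a

Fill CYK table bottom-up:
  cell(0,0) a: {S,T0}  orig:{S}
  cell(1,1) a: {S,T0}  orig:{S}
  cell(2,2) a: {S,T0}  orig:{S}
  cell(0,1) aa: {A}
  cell(1,2) aa: {A}
  cell(0,2) aaa: {A,S}

S ∈ T[0,2] ⇒ YES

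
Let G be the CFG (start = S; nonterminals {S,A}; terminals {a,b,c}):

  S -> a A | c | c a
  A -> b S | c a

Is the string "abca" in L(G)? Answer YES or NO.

Convert to CNF:
  S -> T1 T2 | T2 A | c
  A -> T0 S | T1 T2
  T0 -> b
  T1 -> c
  T2 -> a

Fill CYK table bottom-up:
  T[0,0] 'a' = {T2}  orig:{}
  T[1,1] 'b' = {T0}  orig:{}
  T[2,2] 'c' = {S,T1}  orig:{S}
  T[3,3] 'a' = {T2}  orig:{}
  T[0,1] 'ab' = ∅
  T[1,2] 'bc' = {A}
  T[2,3] 'ca' = {A,S}
  T[0,2] 'abc' = {S}
  T[1,3] 'bca' = {A}
  T[0,3] 'abca' = {S}

S ∈ T[0,3] ⇒ YES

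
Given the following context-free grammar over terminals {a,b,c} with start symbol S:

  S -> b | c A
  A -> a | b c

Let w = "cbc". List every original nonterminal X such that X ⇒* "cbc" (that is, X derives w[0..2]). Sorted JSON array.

Convert to CNF:
  S -> T1 A | b
  A -> T0 T1 | a
  T0 -> b
  T1 -> c

CYK fill — only the sub-triangle for w[0..2]:
  [0..0]={T1}  "c"  orig:{}
  [1..1]={S,T0}  "b"  orig:{S}
  [2..2]={T1}  "c"  orig:{}
  [0..1]=∅  "cb"
  [1..2]={A}  "bc"
  [0..2]={S}  "cbc"

Original NTs in T[0,2] deriving "cbc": ["S"]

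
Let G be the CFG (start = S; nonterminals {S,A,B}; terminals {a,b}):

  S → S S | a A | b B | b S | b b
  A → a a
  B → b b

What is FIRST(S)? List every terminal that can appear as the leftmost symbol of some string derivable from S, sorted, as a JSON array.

FIRST sets, iterate to fixpoint:
[1]
  A via A→a a: +{a}
  B via B→b b: +{b}
  S via S→a A: +{a}
  S via S→b B: +{b}
  FIRST[S]={a,b}  FIRST[A]={a}  FIRST[B]={b}
[2] (no change)
  FIRST[S]={a,b}  FIRST[A]={a}  FIRST[B]={b}

FIRST(S) = ["a", "b"]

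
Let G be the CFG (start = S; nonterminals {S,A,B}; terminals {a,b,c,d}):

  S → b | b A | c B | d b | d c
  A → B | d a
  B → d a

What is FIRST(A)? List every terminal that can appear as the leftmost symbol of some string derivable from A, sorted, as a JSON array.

Compute FIRST by fixpoint:
iter 1:
  A via A→d a: +{d}
  B via B→d a: +{d}
  S via S→b: +{b}
  S via S→c B: +{c}
  S via S→d b: +{d}
  FIRST[S]={b,c,d}  FIRST[A]={d}  FIRST[B]={d}
iter 2: done
  FIRST[S]={b,c,d}  FIRST[A]={d}  FIRST[B]={d}

FIRST(A) = ["d"]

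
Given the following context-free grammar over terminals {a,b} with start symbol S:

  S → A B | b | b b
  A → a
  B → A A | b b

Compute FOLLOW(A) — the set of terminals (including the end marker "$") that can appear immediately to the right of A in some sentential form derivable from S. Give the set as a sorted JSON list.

FIRST iteration:
[1]
  A via A→a: +{a}
  B via B→A A: +{a}
  B via B→b b: +{b}
  S via S→A B: +{a}
  S via S→b: +{b}
  FIRST[S]={a,b}  FIRST[A]={a}  FIRST[B]={a,b}
[2] (no change)
  FIRST[S]={a,b}  FIRST[A]={a}  FIRST[B]={a,b}

FOLLOW sets:
initialize: $ ∈ FOLLOW(S)
pass 1:
  B→A A: FOLLOW(A) ⊇ FIRST(A) = {a}; new: +{a}
  S→A B: FOLLOW(A) ⊇ FIRST(B) = {a,b}; new: +{b}
  S→A B: FOLLOW(B) ⊇ FOLLOW(S) ⊇ {$}; new: +{$}
  S: {$}  A: {a,b}  B: {$}
pass 2:
  B→A A: FOLLOW(A) ⊇ FOLLOW(B) ⊇ {$}; new: +{$}
  S: {$}  A: {$,a,b}  B: {$}
pass 3: (no change)
  S: {$}  A: {$,a,b}  B: {$}

FOLLOW(A) = ["$", "a", "b"]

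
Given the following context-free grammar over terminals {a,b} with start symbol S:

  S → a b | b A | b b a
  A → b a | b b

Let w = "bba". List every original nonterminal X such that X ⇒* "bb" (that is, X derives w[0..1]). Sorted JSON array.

Convert to CNF:
  S -> T0 A | T0 X2 | T1 T0
  A -> T0 T0 | T0 T1
  T0 -> b
  T1 -> a
  X2 -> T0 T1

CYK table (by increasing span), restricted to cells inside w[0..1]:
  cell(0,0) b: {T0}  orig:{}
  cell(1,1) b: {T0}  orig:{}
  cell(0,1) bb: {A}

Original NTs in T[0,1] deriving "bb": ["A"]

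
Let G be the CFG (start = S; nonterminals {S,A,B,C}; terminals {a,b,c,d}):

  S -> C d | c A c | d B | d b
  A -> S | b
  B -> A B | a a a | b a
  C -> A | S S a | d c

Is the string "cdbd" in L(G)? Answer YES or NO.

CNF form of G:
  S -> C T0 | T0 B | T0 T2 | T1 X8
  A -> C T0 | T0 B | T0 T2 | T1 X4 | b
  B -> A B | T2 T3 | T3 X5
  C -> C T0 | S X6 | T0 B | T0 T1 | T0 T2 | T1 X7 | b
  T0 -> d
  T1 -> c
  T2 -> b
  T3 -> a
  X4 -> A T1
  X5 -> T3 T3
  X6 -> S T3
  X7 -> A T1
  X8 -> A T1

CYK fill:
  T[0,0] 'c' = {T1}  orig:{}
  T[1,1] 'd' = {T0}  orig:{}
  T[2,2] 'b' = {A,C,T2}  orig:{A,C}
  T[3,3] 'd' = {T0}  orig:{}
  T[0,1] 'cd' = ∅
  T[1,2] 'db' = {A,C,S}
  T[2,3] 'bd' = {A,C,S}
  T[0,2] 'cdb' = ∅
  T[1,3] 'dbd' = {A,C,S}
  T[0,3] 'cdbd' = ∅

S ∉ T[0,3] ⇒ NO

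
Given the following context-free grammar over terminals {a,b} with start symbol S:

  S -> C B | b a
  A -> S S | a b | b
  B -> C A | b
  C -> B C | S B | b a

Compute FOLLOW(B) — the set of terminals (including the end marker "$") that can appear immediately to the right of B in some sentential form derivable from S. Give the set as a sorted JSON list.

Compute FIRST by fixpoint:
pass 1:
  A via A→a b: +{a}
  A via A→b: +{b}
  B via B→b: +{b}
  C via C→B C: +{b}
  S via S→C B: +{b}
  FIRST(S)={b}  FIRST(A)={a,b}  FIRST(B)={b}  FIRST(C)={b}
pass 2: (stable)
  FIRST(S)={b}  FIRST(A)={a,b}  FIRST(B)={b}  FIRST(C)={b}

Compute FOLLOW by fixpoint:
initialize: $ ∈ FOLLOW(S)
[1]
  A→S S: FOLLOW(S) ⊇ FIRST(S) = {b}; new: +{b}
  B→C A: FOLLOW(C) ⊇ FIRST(A) = {a,b}; new: +{a,b}
  C→B C: FOLLOW(B) ⊇ FIRST(C) = {b}; new: +{b}
  C→S B: FOLLOW(B) ⊇ FOLLOW(C) ⊇ {a,b}; new: +{a}
  S→C B: FOLLOW(B) ⊇ FOLLOW(S) ⊇ {$,b}; new: +{$}
  FOLLOW[S]={$,b}  FOLLOW[A]={}  FOLLOW[B]={$,a,b}  FOLLOW[C]={a,b}
[2]
  B→C A: FOLLOW(A) ⊇ FOLLOW(B) ⊇ {$,a,b}; new: +{$,a,b}
  FOLLOW[S]={$,b}  FOLLOW[A]={$,a,b}  FOLLOW[B]={$,a,b}  FOLLOW[C]={a,b}
[3]
  A→S S: FOLLOW(S) ⊇ FOLLOW(A) ⊇ {$,a,b}; new: +{a}
  FOLLOW[S]={$,a,b}  FOLLOW[A]={$,a,b}  FOLLOW[B]={$,a,b}  FOLLOW[C]={a,b}
[4] (stable)
  FOLLOW[S]={$,a,b}  FOLLOW[A]={$,a,b}  FOLLOW[B]={$,a,b}  FOLLOW[C]={a,b}

FOLLOW(B) = ["$", "a", "b"]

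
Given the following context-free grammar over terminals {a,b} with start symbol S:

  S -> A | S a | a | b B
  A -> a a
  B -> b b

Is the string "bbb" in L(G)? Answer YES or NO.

Convert to CNF:
  S -> S T0 | T0 T0 | T1 B | a
  A -> T0 T0
  B -> T1 T1
  T0 -> a
  T1 -> b

Fill CYK table bottom-up:
  [0..0]={T1}  "b"  orig:{}
  [1..1]={T1}  "b"  orig:{}
  [2..2]={T1}  "b"  orig:{}
  [0..1]={B}  "bb"
  [1..2]={B}  "bb"
  [0..2]={S}  "bbb"

S ∈ T[0,2] ⇒ YES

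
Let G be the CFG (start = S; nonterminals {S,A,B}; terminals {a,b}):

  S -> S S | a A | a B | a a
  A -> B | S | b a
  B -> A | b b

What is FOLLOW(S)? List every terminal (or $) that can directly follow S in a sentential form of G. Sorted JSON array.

FIRST iteration:
pass 1:
  A via A→b a: +{b}
  B via B→A: +{b}
  S via S→a A: +{a}
  FIRST(S)={a}  FIRST(A)={b}  FIRST(B)={b}
pass 2:
  A via A→S: +{a}
  B via B→A: +{a}
  FIRST(S)={a}  FIRST(A)={a,b}  FIRST(B)={a,b}
pass 3: done
  FIRST(S)={a}  FIRST(A)={a,b}  FIRST(B)={a,b}

FOLLOW sets:
FOLLOW(S) := {$}
round 1:
  S→S S: FOLLOW(S) ⊇ FIRST(S) = {a}; new: +{a}
  S→a A: FOLLOW(A) ⊇ FOLLOW(S) ⊇ {$,a}; new: +{$,a}
  S→a B: FOLLOW(B) ⊇ FOLLOW(S) ⊇ {$,a}; new: +{$,a}
  FOLLOW[S]={$,a}  FOLLOW[A]={$,a}  FOLLOW[B]={$,a}
round 2: (stable)
  FOLLOW[S]={$,a}  FOLLOW[A]={$,a}  FOLLOW[B]={$,a}

FOLLOW(S) = ["$", "a"]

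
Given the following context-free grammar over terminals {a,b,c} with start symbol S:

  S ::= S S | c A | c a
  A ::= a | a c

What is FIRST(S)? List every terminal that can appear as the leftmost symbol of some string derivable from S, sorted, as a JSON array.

FIRST sets, iterate to fixpoint:
iter 1:
  A via A→a: +{a}
  S via S→c A: +{c}
  S: {c}  A: {a}
iter 2: — fixpoint
  S: {c}  A: {a}

FIRST(S) = ["c"]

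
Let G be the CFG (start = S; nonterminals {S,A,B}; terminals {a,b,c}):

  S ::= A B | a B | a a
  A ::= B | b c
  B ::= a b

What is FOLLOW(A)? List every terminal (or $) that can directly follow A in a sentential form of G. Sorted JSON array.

FIRST sets, iterate to fixpoint:
round 1:
  A via A→b c: +{b}
  B via B→a b: +{a}
  S via S→A B: +{b}
  S via S→a B: +{a}
  FIRST[S]={a,b}  FIRST[A]={b}  FIRST[B]={a}
round 2:
  A via A→B: +{a}
  FIRST[S]={a,b}  FIRST[A]={a,b}  FIRST[B]={a}
round 3: (stable)
  FIRST[S]={a,b}  FIRST[A]={a,b}  FIRST[B]={a}

Compute FOLLOW by fixpoint:
FOLLOW(S) := {$}
pass 1:
  S→A B: FOLLOW(A) ⊇ FIRST(B) = {a}; new: +{a}
  S→A B: FOLLOW(B) ⊇ FOLLOW(S) ⊇ {$}; new: +{$}
  FOLLOW(S)={$}  FOLLOW(A)={a}  FOLLOW(B)={$}
pass 2:
  A→B: FOLLOW(B) ⊇ FOLLOW(A) ⊇ {a}; new: +{a}
  FOLLOW(S)={$}  FOLLOW(A)={a}  FOLLOW(B)={$,a}
pass 3: (no change)
  FOLLOW(S)={$}  FOLLOW(A)={a}  FOLLOW(B)={$,a}

FOLLOW(A) = ["a"]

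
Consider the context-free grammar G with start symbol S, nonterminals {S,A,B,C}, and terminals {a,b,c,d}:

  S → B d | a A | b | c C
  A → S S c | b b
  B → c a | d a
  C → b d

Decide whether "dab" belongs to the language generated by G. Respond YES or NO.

CNF form of G:
  S -> B T3 | T0 C | T2 A | b
  A -> S X4 | T1 T1
  B -> T0 T2 | T3 T2
  C -> T1 T3
  T0 -> c
  T1 -> b
  T2 -> a
  T3 -> d
  X4 -> S T0

Fill CYK table bottom-up:
  cell(0,0) d: {T3}  orig:{}
  cell(1,1) a: {T2}  orig:{}
  cell(2,2) b: {S,T1}  orig:{S}
  cell(0,1) da: {B}
  cell(1,2) ab: ∅
  cell(0,2) dab: ∅

S ∉ T[0,2] ⇒ NO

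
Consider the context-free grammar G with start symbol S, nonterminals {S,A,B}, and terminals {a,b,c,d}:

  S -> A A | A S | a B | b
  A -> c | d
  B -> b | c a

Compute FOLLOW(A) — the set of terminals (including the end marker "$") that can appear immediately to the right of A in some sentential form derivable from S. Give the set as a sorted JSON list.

FIRST iteration:
pass 1:
  A via A→c: +{c}
  A via A→d: +{d}
  B via B→b: +{b}
  B via B→c a: +{c}
  S via S→A A: +{c,d}
  S via S→a B: +{a}
  S via S→b: +{b}
  S: {a,b,c,d}  A: {c,d}  B: {b,c}
pass 2: done
  S: {a,b,c,d}  A: {c,d}  B: {b,c}

Compute FOLLOW by fixpoint:
initialize: $ ∈ FOLLOW(S)
pass 1:
  S→A A: FOLLOW(A) ⊇ FIRST(A) = {c,d}; new: +{c,d}
  S→A A: FOLLOW(A) ⊇ FOLLOW(S) ⊇ {$}; new: +{$}
  S→A S: FOLLOW(A) ⊇ FIRST(S) = {a,b,c,d}; new: +{a,b}
  S→a B: FOLLOW(B) ⊇ FOLLOW(S) ⊇ {$}; new: +{$}
  FOLLOW[S]={$}  FOLLOW[A]={$,a,b,c,d}  FOLLOW[B]={$}
pass 2: — fixpoint
  FOLLOW[S]={$}  FOLLOW[A]={$,a,b,c,d}  FOLLOW[B]={$}

FOLLOW(A) = ["$", "a", "b", "c", "d"]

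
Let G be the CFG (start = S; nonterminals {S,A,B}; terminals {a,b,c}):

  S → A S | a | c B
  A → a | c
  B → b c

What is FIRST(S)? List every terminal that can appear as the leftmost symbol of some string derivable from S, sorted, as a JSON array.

FIRST iteration:
round 1:
  A via A→a: +{a}
  A via A→c: +{c}
  B via B→b c: +{b}
  S via S→A S: +{a,c}
  FIRST[S]={a,c}  FIRST[A]={a,c}  FIRST[B]={b}
round 2: — fixpoint
  FIRST[S]={a,c}  FIRST[A]={a,c}  FIRST[B]={b}

FIRST(S) = ["a", "c"]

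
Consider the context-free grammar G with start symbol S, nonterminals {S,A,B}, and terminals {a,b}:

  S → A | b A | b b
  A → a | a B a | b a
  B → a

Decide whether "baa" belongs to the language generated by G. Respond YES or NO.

CNF form of G:
  S -> T0 X3 | T1 A | T1 T0 | T1 T1 | a
  A -> T0 X2 | T1 T0 | a
  B -> a
  T0 -> a
  T1 -> b
  X2 -> B T0
  X3 -> B T0

CYK table (by increasing span):
  [0..0]={T1}  "b"  orig:{}
  [1..1]={A,B,S,T0}  "a"  orig:{A,B,S}
  [2..2]={A,B,S,T0}  "a"  orig:{A,B,S}
  [0..1]={A,S}  "ba"
  [1..2]={X2,X3}  "aa"  orig:{}
  [0..2]=∅  "baa"

S ∉ T[0,2] ⇒ NO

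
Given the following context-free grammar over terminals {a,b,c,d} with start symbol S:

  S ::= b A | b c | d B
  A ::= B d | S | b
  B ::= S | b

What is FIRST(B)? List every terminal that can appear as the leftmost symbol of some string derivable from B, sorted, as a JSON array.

Compute FIRST by fixpoint:
[1]
  A via A→b: +{b}
  B via B→b: +{b}
  S via S→b A: +{b}
  S via S→d B: +{d}
  S: {b,d}  A: {b}  B: {b}
[2]
  A via A→S: +{d}
  B via B→S: +{d}
  S: {b,d}  A: {b,d}  B: {b,d}
[3] (no change)
  S: {b,d}  A: {b,d}  B: {b,d}

FIRST(B) = ["b", "d"]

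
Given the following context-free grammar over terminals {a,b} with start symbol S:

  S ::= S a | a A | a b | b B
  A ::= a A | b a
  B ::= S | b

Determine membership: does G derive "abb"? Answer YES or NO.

Convert to CNF:
  S -> S T0 | T0 A | T0 T1 | T1 B
  A -> T0 A | T1 T0
  B -> S T0 | T0 A | T0 T1 | T1 B | b
  T0 -> a
  T1 -> b

CYK fill:
  [0..0]={T0}  "a"  orig:{}
  [1..1]={B,T1}  "b"  orig:{B}
  [2..2]={B,T1}  "b"  orig:{B}
  [0..1]={B,S}  "ab"
  [1..2]={B,S}  "bb"
  [0..2]=∅  "abb"

S ∉ T[0,2] ⇒ NO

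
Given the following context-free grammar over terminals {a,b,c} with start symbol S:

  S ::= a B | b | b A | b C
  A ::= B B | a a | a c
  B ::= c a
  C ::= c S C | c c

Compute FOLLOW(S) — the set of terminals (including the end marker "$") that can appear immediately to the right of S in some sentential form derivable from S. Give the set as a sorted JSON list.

Compute FIRST by fixpoint:
pass 1:
  A via A→a a: +{a}
  B via B→c a: +{c}
  C via C→c S C: +{c}
  S via S→a B: +{a}
  S via S→b: +{b}
  FIRST(S)={a,b}  FIRST(A)={a}  FIRST(B)={c}  FIRST(C)={c}
pass 2:
  A via A→B B: +{c}
  FIRST(S)={a,b}  FIRST(A)={a,c}  FIRST(B)={c}  FIRST(C)={c}
pass 3: (no change)
  FIRST(S)={a,b}  FIRST(A)={a,c}  FIRST(B)={c}  FIRST(C)={c}

Compute FOLLOW by fixpoint:
FOLLOW(S) := {$}
round 1:
  A→B B: FOLLOW(B) ⊇ FIRST(B) = {c}; new: +{c}
  C→c S C: FOLLOW(S) ⊇ FIRST(C) = {c}; new: +{c}
  S→a B: FOLLOW(B) ⊇ FOLLOW(S) ⊇ {$,c}; new: +{$}
  S→b A: FOLLOW(A) ⊇ FOLLOW(S) ⊇ {$,c}; new: +{$,c}
  S→b C: FOLLOW(C) ⊇ FOLLOW(S) ⊇ {$,c}; new: +{$,c}
  FOLLOW[S]={$,c}  FOLLOW[A]={$,c}  FOLLOW[B]={$,c}  FOLLOW[C]={$,c}
round 2: (stable)
  FOLLOW[S]={$,c}  FOLLOW[A]={$,c}  FOLLOW[B]={$,c}  FOLLOW[C]={$,c}

FOLLOW(S) = ["$", "c"]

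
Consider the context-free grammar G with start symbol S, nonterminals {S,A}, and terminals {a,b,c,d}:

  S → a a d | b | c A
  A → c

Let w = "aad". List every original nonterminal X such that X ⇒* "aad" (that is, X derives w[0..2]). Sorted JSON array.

CNF form of G:
  S -> T0 X3 | T2 A | b
  A -> c
  T0 -> a
  T1 -> d
  T2 -> c
  X3 -> T0 T1

CYK fill — only the sub-triangle for w[0..2]:
  cell(0,0) a: {T0}  orig:{}
  cell(1,1) a: {T0}  orig:{}
  cell(2,2) d: {T1}  orig:{}
  cell(0,1) aa: ∅
  cell(1,2) ad: {X3}  orig:{}
  cell(0,2) aad: {S}

Original NTs in T[0,2] deriving "aad": ["S"]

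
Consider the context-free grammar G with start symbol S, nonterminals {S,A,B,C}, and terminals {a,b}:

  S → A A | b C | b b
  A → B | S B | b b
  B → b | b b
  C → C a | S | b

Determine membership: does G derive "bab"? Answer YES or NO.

CNF form of G:
  S -> A A | T0 C | T0 T0
  A -> S B | T0 T0 | b
  B -> T0 T0 | b
  C -> A A | C T1 | T0 C | T0 T0 | b
  T0 -> b
  T1 -> a

Fill CYK table bottom-up:
  cell(0,0) b: {A,B,C,T0}  orig:{A,B,C}
  cell(1,1) a: {T1}  orig:{}
  cell(2,2) b: {A,B,C,T0}  orig:{A,B,C}
  cell(0,1) ba: {C}
  cell(1,2) ab: ∅
  cell(0,2) bab: ∅

S ∉ T[0,2] ⇒ NO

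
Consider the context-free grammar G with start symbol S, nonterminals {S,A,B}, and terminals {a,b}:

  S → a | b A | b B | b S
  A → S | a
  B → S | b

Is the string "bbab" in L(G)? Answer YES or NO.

CNF form of G:
  S -> T0 A | T0 B | T0 S | a
  A -> T0 A | T0 B | T0 S | a
  B -> T0 A | T0 B | T0 S | a | b
  T0 -> b

CYK table (by increasing span):
  [0..0]={B,T0}  "b"  orig:{B}
  [1..1]={B,T0}  "b"  orig:{B}
  [2..2]={A,B,S}  "a"
  [3..3]={B,T0}  "b"  orig:{B}
  [0..1]={A,B,S}  "bb"
  [1..2]={A,B,S}  "ba"
  [2..3]=∅  "ab"
  [0..2]={A,B,S}  "bba"
  [1..3]=∅  "bab"
  [0..3]=∅  "bbab"

S ∉ T[0,3] ⇒ NO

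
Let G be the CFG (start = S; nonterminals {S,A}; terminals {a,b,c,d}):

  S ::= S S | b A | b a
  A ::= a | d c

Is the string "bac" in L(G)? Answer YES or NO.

Convert to CNF:
  S -> S S | T2 A | T2 T3
  A -> T0 T1 | a
  T0 -> d
  T1 -> c
  T2 -> b
  T3 -> a

CYK table (by increasing span):
  [0..0]={T2}  "b"  orig:{}
  [1..1]={A,T3}  "a"  orig:{A}
  [2..2]={T1}  "c"  orig:{}
  [0..1]={S}  "ba"
  [1..2]=∅  "ac"
  [0..2]=∅  "bac"

S ∉ T[0,2] ⇒ NO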